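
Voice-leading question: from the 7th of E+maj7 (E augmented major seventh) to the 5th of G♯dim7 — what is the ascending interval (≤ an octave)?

E+maj7 (E augmented major seventh) has D♯ as its 7th, and G♯dim7 has D as its 5th.
From D♯ to D: 11 semitones over an octave = diminished.

diminished octave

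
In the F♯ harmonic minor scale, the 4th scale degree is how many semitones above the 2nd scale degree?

The scale is F♯ G♯ A B C♯ D E♯.
G♯ up to B is a minor third — 3 semitones.

3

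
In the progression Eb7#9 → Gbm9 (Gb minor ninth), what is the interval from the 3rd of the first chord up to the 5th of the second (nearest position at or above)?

The 3rd of Eb7#9 is G; the 5th of Gbm9 (Gb minor ninth) is Db.
5 letter names make it a fifth; at 6 semitones (a half step narrower than perfect) the quality is diminished.

d5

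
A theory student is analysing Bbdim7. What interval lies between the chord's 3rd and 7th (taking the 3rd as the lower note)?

diminished fifth

Bb diminished seventh: Bb Db Fb Abb.
So we need the interval from Db up to Abb.
From Db to Abb: 6 semitones over a fifth = diminished.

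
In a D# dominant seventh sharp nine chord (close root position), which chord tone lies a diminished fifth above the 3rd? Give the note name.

C#

D# dominant seventh sharp nine: D#–F##–A#–C#–E##.
The 3rd is F##. A diminished fifth above F## is C#.
C# is the chord's 7th.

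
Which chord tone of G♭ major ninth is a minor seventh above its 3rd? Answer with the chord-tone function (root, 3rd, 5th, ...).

9th

Spelling the chord: G♭-B♭-D♭-F-A♭.
The 3rd is B♭. A minor seventh above B♭ is A♭.
A♭ is the chord's 9th.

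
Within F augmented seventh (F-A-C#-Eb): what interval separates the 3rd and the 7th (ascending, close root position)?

diminished 5th

That puts A below Eb.
A up to Eb is 6 semitones, a half step narrower than a perfect fifth, so the interval is diminished.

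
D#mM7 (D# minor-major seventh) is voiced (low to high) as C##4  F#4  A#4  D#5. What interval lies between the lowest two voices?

Those voices are C##4 and F#4.
4 letter names make it a fourth; at 4 semitones (a half step narrower than perfect) the quality is diminished.

diminished fourth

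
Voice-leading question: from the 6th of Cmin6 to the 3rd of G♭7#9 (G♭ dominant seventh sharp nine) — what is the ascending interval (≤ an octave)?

minor 2nd

The 6th of Cmin6 is A; the 3rd of G♭7#9 (G♭ dominant seventh sharp nine) is B♭.
2 letter names make it a second; at 1 semitone (a half step narrower than major) the quality is minor.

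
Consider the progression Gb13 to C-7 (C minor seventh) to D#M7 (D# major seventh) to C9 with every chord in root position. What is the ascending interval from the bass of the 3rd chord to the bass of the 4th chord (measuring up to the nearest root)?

The roots are D# and C.
7 letter names make it a seventh; at 9 semitones (a whole step narrower than major) the quality is diminished.

diminished seventh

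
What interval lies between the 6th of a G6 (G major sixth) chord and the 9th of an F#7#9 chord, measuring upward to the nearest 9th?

The 6th of G6 (G major sixth) is E; the 9th of F#7#9 is G##.
E up to G## is 5 semitones, a half step wider than a major third, so the interval is augmented.

augmented third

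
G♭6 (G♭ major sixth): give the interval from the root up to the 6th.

M6

G♭6 (G♭ major sixth): G♭-B♭-D♭-E♭.
That puts G♭ below E♭.
From G♭ to E♭ is 9 semitones, exactly the major sixth.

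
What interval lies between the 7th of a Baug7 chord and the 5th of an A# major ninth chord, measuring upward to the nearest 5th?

Baug7 has A as its 7th, and A# major ninth has E# as its 5th.
From A to E#: 8 semitones over a fifth = augmented.

augmented fifth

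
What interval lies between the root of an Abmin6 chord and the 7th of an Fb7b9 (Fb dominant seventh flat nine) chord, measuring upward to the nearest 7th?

diminished fifth

The root of Abmin6 is Ab; the 7th of Fb7b9 (Fb dominant seventh flat nine) is Ebb.
From Ab to Ebb: 6 semitones over a fifth = diminished.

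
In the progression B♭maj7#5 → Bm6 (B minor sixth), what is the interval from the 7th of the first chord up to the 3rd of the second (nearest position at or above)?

perfect fourth

The 7th of B♭maj7#5 is A; the 3rd of Bm6 (B minor sixth) is D.
From A to D is 5 semitones, exactly the perfect fourth.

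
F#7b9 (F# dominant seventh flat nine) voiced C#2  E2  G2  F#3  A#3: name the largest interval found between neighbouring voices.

Adjacent intervals: C#2→E2 = minor third; E2→G2 = minor third; G2→F#3 = major seventh; F#3→A#3 = major third.
The largest is G2 to F#3, a major seventh (11 semitones).

major seventh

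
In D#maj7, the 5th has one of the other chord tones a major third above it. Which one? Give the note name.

C##

The chord tones of D#Δ7 (D# major seventh) are D#–F##–A#–C##.
The 5th is A#. A major third above A# is C##.
C## is the chord's 7th.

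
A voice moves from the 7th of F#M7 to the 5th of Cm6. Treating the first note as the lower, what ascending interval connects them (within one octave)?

diminished third

The 7th of F#M7 is E#; the 5th of Cm6 is G.
E# up to G is 2 semitones, a whole step narrower than a major third, so the interval is diminished.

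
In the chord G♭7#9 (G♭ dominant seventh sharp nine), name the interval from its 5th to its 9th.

augmented fifth

G♭ dominant seventh sharp nine: G♭ B♭ D♭ F♭ A.
So we need the interval from D♭ up to A.
D♭ up to A is 8 semitones, a half step wider than a perfect fifth, so the interval is augmented.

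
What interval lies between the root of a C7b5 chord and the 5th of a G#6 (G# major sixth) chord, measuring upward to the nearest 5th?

The root of C7b5 is C; the 5th of G#6 (G# major sixth) is D#.
2 letter names make it a second; at 3 semitones (a half step wider than major) the quality is augmented.

augmented second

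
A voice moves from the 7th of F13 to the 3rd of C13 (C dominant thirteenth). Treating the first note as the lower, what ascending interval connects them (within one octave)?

The 7th of F13 is Eb; the 3rd of C13 (C dominant thirteenth) is E.
Eb up to E is 1 semitone, a half step wider than a perfect unison, so the interval is augmented.

A1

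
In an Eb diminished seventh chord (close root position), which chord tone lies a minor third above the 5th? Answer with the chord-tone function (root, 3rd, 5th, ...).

7th

Eb°7 is spelled Eb-Gb-Bbb-Dbb.
The 5th is Bbb. A minor third above Bbb is Dbb.
Dbb is the chord's 7th.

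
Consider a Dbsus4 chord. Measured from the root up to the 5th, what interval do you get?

Dbsus4: Db Gb Ab.
The root is Db and the 5th is Ab.
From Db to Ab is 7 semitones, exactly the perfect fifth.

perfect 5th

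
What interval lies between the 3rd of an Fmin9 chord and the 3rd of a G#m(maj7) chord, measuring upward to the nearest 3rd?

Fmin9 has Ab as its 3rd, and G#m(maj7) has B as its 3rd.
2 letter names make it a second; at 3 semitones (a half step wider than major) the quality is augmented.

A2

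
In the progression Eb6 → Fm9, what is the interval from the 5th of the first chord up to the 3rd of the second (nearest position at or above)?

minor 7th

The 5th of Eb6 is Bb; the 3rd of Fm9 is Ab.
From Bb to Ab: 10 semitones over a seventh = minor.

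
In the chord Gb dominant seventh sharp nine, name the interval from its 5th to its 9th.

The chord tones of Gb7#9 (Gb dominant seventh sharp nine) are Gb, Bb, Db, Fb, A.
5th = Db; 9th = A.
Db up to A is 8 semitones, a half step wider than a perfect fifth, so the interval is augmented.

augmented 5th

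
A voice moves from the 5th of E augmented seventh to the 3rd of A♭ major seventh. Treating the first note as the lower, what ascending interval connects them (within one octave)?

diminished second

E augmented seventh has B♯ as its 5th, and A♭ major seventh has C as its 3rd.
From B♯ to C: 0 semitones over a second = diminished.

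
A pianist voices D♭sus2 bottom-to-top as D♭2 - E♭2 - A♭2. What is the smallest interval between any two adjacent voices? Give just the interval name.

major second

Adjacent intervals: D♭2→E♭2 = major second; E♭2→A♭2 = perfect fourth.
The smallest is D♭2 to E♭2, a major second (2 semitones).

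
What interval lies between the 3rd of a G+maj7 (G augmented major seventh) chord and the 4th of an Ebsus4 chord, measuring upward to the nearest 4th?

The 3rd of G+maj7 (G augmented major seventh) is B; the 4th of Ebsus4 is Ab.
7 letter names make it a seventh; at 9 semitones (a whole step narrower than major) the quality is diminished.

diminished seventh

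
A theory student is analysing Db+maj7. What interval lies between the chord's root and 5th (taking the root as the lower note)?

augmented fifth

Db+maj7: Db–F–A–C.
That puts Db below A.
From Db to A: 8 semitones over a fifth = augmented.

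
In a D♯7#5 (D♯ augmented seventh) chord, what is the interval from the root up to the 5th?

The chord tones of D♯aug7 are D♯ F𝄪 A𝄪 C♯.
So we need the interval from D♯ up to A𝄪.
5 letter names make it a fifth; at 8 semitones (a half step wider than perfect) the quality is augmented.

augmented 5th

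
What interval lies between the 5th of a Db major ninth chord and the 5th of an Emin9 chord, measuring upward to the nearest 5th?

augmented second

The 5th of Db major ninth is Ab; the 5th of Emin9 is B.
Ab up to B is 3 semitones, a half step wider than a major second, so the interval is augmented.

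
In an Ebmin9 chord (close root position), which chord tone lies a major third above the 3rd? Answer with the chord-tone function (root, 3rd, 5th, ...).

5th

The chord tones of Ebm9 (Eb minor ninth) are Eb-Gb-Bb-Db-F.
The 3rd is Gb. A major third above Gb is Bb.
Bb is the chord's 5th.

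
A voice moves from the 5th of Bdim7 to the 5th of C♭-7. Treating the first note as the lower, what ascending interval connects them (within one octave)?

minor second

Bdim7 has F as its 5th, and C♭-7 has G♭ as its 5th.
From F to G♭: 1 semitone over a second = minor.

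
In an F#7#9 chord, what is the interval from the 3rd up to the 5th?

F#7#9: F# A# C# E G##.
That puts A# below C#.
3 letter names make it a third; at 3 semitones (a half step narrower than major) the quality is minor.

minor third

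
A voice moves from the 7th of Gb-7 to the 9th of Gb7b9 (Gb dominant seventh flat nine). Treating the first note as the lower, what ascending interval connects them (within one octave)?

minor third

Gb-7 has Fb as its 7th, and Gb7b9 (Gb dominant seventh flat nine) has Abb as its 9th.
3 letter names make it a third; at 3 semitones (a half step narrower than major) the quality is minor.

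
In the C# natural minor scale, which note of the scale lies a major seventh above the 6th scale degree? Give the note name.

The scale is C# D# E F# G# A B.
The 6th scale degree is A; a major seventh above that is G# — scale degree 5.

G#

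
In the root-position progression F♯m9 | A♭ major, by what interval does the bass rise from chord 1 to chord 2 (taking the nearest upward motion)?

d3

The roots are F♯ and A♭.
From F♯ to A♭: 2 semitones over a third = diminished.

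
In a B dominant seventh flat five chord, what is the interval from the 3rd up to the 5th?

B7b5 is spelled B-D#-F-A.
That puts D# below F.
D# up to F is 2 semitones, a whole step narrower than a major third, so the interval is diminished.

diminished third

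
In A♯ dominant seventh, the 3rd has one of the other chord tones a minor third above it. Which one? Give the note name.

E#

Spelling the chord: A♯, C𝄪, E♯, G♯.
The 3rd is C𝄪. A minor third above C𝄪 is E♯.
E♯ is the chord's 5th.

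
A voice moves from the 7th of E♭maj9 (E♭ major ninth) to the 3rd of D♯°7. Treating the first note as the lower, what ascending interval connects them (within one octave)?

E♭maj9 (E♭ major ninth) has D as its 7th, and D♯°7 has F♯ as its 3rd.
D up to F♯ spans 3 letter names and 4 semitones — a major third.

major 3rd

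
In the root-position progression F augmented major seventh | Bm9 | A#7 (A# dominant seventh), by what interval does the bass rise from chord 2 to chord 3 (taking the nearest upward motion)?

major seventh

The roots are B and A#.
Counting 7 letters and 11 half steps from B gives a major seventh.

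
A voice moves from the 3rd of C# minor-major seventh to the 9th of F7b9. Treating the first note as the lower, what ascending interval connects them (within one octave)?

The 3rd of C# minor-major seventh is E; the 9th of F7b9 is Gb.
From E to Gb: 2 semitones over a third = diminished.

diminished third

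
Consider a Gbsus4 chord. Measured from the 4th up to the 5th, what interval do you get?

The chord tones of Gb sus4 are Gb–Cb–Db.
That puts Cb below Db.
From Cb to Db is 2 semitones, exactly the major second.

major second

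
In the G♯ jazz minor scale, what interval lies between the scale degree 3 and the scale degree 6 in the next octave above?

augmented 11th

The scale runs G♯ A♯ B C♯ D♯ E♯ F𝄪.
The scale degree 3 is B and the degree 6 (up an octave) is E♯.
B up to E♯ is 18 semitones, a half step wider than a perfect eleventh, so the interval is augmented.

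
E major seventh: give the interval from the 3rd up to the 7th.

perfect fifth

EΔ7 is spelled E, G#, B, D#.
That puts G# below D#.
G# up to D# spans 5 letter names and 7 semitones — a perfect fifth.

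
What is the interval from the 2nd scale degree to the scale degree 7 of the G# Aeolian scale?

minor 6th

Spelling the G# Aeolian scale: G# A# B C# D# E F#.
The 2nd scale degree is A# and the degree 7 is F#.
A# up to F# is 8 semitones, a half step narrower than a major sixth, so the interval is minor.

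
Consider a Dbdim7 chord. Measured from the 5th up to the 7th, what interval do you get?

The chord tones of Dbdim7 are Db, Fb, Abb, Cbb.
The 5th is Abb and the 7th is Cbb.
From Abb to Cbb: 3 semitones over a third = minor.

minor 3rd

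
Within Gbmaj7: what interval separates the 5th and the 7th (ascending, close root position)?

major third

The chord tones of GbM7 are Gb–Bb–Db–F.
That puts Db below F.
From Db to F is 4 semitones, exactly the major third.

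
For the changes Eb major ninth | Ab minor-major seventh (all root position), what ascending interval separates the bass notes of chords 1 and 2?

P4

The roots are Eb and Ab.
From Eb to Ab is 5 semitones, exactly the perfect fourth.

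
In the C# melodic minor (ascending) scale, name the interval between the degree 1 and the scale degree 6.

major sixth

Spelling the C# melodic minor (ascending) scale: C# D# E F# G# A# B#.
That puts C# below A#.
Counting 6 letters and 9 half steps from C# gives a major sixth.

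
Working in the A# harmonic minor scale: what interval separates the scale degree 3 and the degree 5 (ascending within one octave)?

A# harmonic minor: A# B# C# D# E# F# G##.
The scale degree 3 is C# and the degree 5 is E#.
From C# to E# is 4 semitones, exactly the major third.

major 3rd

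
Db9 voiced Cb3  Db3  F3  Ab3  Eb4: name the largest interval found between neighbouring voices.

perfect fifth

Adjacent intervals: Cb3→Db3 = major second; Db3→F3 = major third; F3→Ab3 = minor third; Ab3→Eb4 = perfect fifth.
The largest is Ab3 to Eb4, a perfect fifth (7 semitones).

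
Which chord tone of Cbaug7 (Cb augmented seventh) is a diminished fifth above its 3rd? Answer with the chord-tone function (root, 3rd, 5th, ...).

Cb augmented seventh is spelled Cb–Eb–G–Bbb.
The 3rd is Eb. A diminished fifth above Eb is Bbb.
Bbb is the chord's 7th.

7th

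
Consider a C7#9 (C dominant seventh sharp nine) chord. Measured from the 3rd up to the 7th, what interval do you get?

diminished fifth

C dominant seventh sharp nine is spelled C–E–G–Bb–D#.
The 3rd is E and the 7th is Bb.
5 letter names make it a fifth; at 6 semitones (a half step narrower than perfect) the quality is diminished.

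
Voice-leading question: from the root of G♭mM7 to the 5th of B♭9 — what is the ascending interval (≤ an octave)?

major seventh

The root of G♭mM7 is G♭; the 5th of B♭9 is F.
Counting 7 letters and 11 half steps from G♭ gives a major seventh.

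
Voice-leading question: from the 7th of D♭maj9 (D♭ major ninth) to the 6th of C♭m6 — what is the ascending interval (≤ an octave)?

minor sixth

The 7th of D♭maj9 (D♭ major ninth) is C; the 6th of C♭m6 is A♭.
From C to A♭: 8 semitones over a sixth = minor.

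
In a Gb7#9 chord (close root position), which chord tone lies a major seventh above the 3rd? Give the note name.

The chord tones of Gb7#9 (Gb dominant seventh sharp nine) are Gb–Bb–Db–Fb–A.
The 3rd is Bb. A major seventh above Bb is A.
A is the chord's 9th.

A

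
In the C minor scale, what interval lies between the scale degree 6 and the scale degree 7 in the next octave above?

The scale runs C D Eb F G Ab Bb.
Scale degree 6 = Ab; degree 7 (up an octave) = Bb.
Ab up to Bb spans 9 letter names and 14 semitones — a major ninth.

M9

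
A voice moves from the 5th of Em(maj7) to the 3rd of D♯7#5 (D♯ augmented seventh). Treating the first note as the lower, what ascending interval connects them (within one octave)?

The 5th of Em(maj7) is B; the 3rd of D♯7#5 (D♯ augmented seventh) is F𝄪.
5 letter names make it a fifth; at 8 semitones (a half step wider than perfect) the quality is augmented.

augmented 5th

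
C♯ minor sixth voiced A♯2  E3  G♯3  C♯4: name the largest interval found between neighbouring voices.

Adjacent intervals: A♯2→E3 = diminished fifth; E3→G♯3 = major third; G♯3→C♯4 = perfect fourth.
The largest is A♯2 to E3, a diminished fifth (6 semitones).

diminished fifth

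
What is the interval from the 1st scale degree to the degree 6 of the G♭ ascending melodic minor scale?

Spelling the G♭ ascending melodic minor scale: G♭ A♭ B𝄫 C♭ D♭ E♭ F.
1st scale degree = G♭; 6th scale degree = E♭.
Counting 6 letters and 9 half steps from G♭ gives a major sixth.

major sixth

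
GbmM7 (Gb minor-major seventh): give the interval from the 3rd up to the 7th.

The chord tones of Gbm(maj7) are Gb, Bbb, Db, F.
3rd = Bbb; 7th = F.
Bbb up to F is 8 semitones, a half step wider than a perfect fifth, so the interval is augmented.

augmented fifth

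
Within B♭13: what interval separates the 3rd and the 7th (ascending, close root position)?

diminished fifth

B♭13 (B♭ dominant thirteenth): B♭–D–F–A♭–C–G.
3rd = D; 7th = A♭.
From D to A♭: 6 semitones over a fifth = diminished.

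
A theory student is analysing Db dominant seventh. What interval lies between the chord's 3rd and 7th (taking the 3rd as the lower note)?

diminished fifth

Db7 is spelled Db–F–Ab–Cb.
So we need the interval from F up to Cb.
5 letter names make it a fifth; at 6 semitones (a half step narrower than perfect) the quality is diminished.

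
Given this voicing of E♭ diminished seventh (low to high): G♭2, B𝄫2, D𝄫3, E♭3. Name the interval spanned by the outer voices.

M6

The outer voices are G♭2 and E♭3.
Counting 6 letters and 9 half steps from G♭ gives a major sixth.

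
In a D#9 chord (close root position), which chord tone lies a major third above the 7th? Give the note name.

E#

D#9 (D# dominant ninth): D#-F##-A#-C#-E#.
The 7th is C#. A major third above C# is E#.
E# is the chord's 9th.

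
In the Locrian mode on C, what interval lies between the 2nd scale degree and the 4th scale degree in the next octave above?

C locrian: C Db Eb F Gb Ab Bb.
2nd scale degree = Db; 4th scale degree (up an octave) = F.
From Db to F is 16 semitones, exactly the major tenth.

major 10th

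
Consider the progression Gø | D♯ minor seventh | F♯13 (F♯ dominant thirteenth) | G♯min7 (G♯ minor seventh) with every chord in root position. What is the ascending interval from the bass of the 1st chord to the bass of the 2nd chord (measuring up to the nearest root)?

The roots are G and D♯.
From G to D♯: 8 semitones over a fifth = augmented.

augmented fifth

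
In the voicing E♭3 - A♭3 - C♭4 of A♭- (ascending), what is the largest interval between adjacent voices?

Adjacent intervals: E♭3→A♭3 = perfect fourth; A♭3→C♭4 = minor third.
The largest is E♭3 to A♭3, a perfect fourth (5 semitones).

perfect fourth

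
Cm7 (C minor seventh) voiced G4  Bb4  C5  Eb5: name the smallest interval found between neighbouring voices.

Adjacent intervals: G4→Bb4 = minor third; Bb4→C5 = major second; C5→Eb5 = minor third.
The smallest is Bb4 to C5, a major second (2 semitones).

major second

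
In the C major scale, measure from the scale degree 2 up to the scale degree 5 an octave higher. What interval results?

perfect eleventh

Spelling the C major scale: C D E F G A B.
So we need the interval from D up to G.
From D to G is 17 semitones, exactly the perfect eleventh.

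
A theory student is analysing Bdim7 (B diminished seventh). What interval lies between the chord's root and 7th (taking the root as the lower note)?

diminished 7th

B diminished seventh is spelled B D F Ab.
The root is B and the 7th is Ab.
B up to Ab is 9 semitones, a whole step narrower than a major seventh, so the interval is diminished.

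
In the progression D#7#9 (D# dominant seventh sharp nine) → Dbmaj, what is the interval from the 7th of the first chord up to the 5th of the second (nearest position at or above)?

The 7th of D#7#9 (D# dominant seventh sharp nine) is C#; the 5th of Dbmaj is Ab.
6 letter names make it a sixth; at 7 semitones (a whole step narrower than major) the quality is diminished.

d6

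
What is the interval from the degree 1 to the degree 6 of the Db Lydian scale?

Spelling the Db Lydian scale: Db Eb F G Ab Bb C.
So we need the interval from Db up to Bb.
Counting 6 letters and 9 half steps from Db gives a major sixth.

M6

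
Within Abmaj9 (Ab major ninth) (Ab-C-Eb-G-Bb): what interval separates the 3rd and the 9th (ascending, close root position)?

m7

The 3rd is C and the 9th is Bb.
7 letter names make it a seventh; at 10 semitones (a half step narrower than major) the quality is minor.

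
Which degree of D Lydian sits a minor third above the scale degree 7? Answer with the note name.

E

The scale is D E F♯ G♯ A B C♯.
The scale degree 7 is C♯; a minor third above that is E — scale degree 2.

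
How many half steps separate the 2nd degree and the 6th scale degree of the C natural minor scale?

6

The scale is C D Eb F G Ab Bb.
D up to Ab is a diminished fifth — 6 semitones.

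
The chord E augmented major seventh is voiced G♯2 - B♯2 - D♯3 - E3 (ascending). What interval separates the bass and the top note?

The outer voices are G♯2 and E3.
G♯ up to E is 8 semitones, a half step narrower than a major sixth, so the interval is minor.

minor sixth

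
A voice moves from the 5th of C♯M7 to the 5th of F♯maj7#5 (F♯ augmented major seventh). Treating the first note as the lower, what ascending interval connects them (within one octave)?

C♯M7 has G♯ as its 5th, and F♯maj7#5 (F♯ augmented major seventh) has C𝄪 as its 5th.
From G♯ to C𝄪: 6 semitones over a fourth = augmented.

augmented fourth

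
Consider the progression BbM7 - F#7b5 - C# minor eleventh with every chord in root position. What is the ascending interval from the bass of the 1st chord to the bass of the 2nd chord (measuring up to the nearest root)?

augmented 5th

The roots are Bb and F#.
5 letter names make it a fifth; at 8 semitones (a half step wider than perfect) the quality is augmented.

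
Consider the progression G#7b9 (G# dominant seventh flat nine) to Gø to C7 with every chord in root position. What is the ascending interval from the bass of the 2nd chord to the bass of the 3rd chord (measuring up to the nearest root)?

perfect 4th

The roots are G and C.
G up to C spans 4 letter names and 5 semitones — a perfect fourth.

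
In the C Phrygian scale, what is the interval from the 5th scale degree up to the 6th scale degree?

C phrygian: C Db Eb F G Ab Bb.
That puts G below Ab.
From G to Ab: 1 semitone over a second = minor.

minor second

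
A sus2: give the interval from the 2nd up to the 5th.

Asus2 is spelled A–B–E.
The 2nd is B and the 5th is E.
B up to E spans 4 letter names and 5 semitones — a perfect fourth.

perfect fourth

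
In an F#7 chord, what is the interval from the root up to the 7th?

F#7 (F# dominant seventh) is spelled F#-A#-C#-E.
The root is F# and the 7th is E.
From F# to E: 10 semitones over a seventh = minor.

minor 7th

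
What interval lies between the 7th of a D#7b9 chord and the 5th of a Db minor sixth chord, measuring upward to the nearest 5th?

D#7b9 has C# as its 7th, and Db minor sixth has Ab as its 5th.
6 letter names make it a sixth; at 7 semitones (a whole step narrower than major) the quality is diminished.

diminished 6th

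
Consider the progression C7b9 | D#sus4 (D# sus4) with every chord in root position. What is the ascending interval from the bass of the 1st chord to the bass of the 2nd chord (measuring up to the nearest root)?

augmented 2nd

The roots are C and D#.
From C to D#: 3 semitones over a second = augmented.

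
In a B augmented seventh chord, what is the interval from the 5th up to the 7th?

diminished 3rd

The chord tones of B7#5 (B augmented seventh) are B–D♯–F𝄪–A.
5th = F𝄪; 7th = A.
From F𝄪 to A: 2 semitones over a third = diminished.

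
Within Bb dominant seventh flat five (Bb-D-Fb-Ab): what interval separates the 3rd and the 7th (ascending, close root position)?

That puts D below Ab.
D up to Ab is 6 semitones, a half step narrower than a perfect fifth, so the interval is diminished.
That tritone between 3rd and 7th is what gives the dominant seventh its pull toward resolution.

d5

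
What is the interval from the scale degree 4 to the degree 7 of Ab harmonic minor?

augmented 4th

Spelling Ab harmonic minor: Ab Bb Cb Db Eb Fb G.
So we need the interval from Db up to G.
From Db to G: 6 semitones over a fourth = augmented.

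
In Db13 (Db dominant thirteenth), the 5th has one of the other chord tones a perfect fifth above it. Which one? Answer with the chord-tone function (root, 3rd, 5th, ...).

The chord tones of Db dominant thirteenth are Db-F-Ab-Cb-Eb-Bb.
The 5th is Ab. A perfect fifth above Ab is Eb.
Eb is the chord's 9th.

9th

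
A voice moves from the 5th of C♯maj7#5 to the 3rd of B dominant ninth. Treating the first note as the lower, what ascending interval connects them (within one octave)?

diminished fifth

C♯maj7#5 has G𝄪 as its 5th, and B dominant ninth has D♯ as its 3rd.
From G𝄪 to D♯: 6 semitones over a fifth = diminished.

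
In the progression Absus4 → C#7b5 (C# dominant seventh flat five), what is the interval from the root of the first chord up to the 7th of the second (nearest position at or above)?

Absus4 has Ab as its root, and C#7b5 (C# dominant seventh flat five) has B as its 7th.
Ab up to B is 3 semitones, a half step wider than a major second, so the interval is augmented.

augmented 2nd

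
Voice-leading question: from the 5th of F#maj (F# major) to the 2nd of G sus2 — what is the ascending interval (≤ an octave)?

The 5th of F#maj (F# major) is C#; the 2nd of G sus2 is A.
6 letter names make it a sixth; at 8 semitones (a half step narrower than major) the quality is minor.

minor 6th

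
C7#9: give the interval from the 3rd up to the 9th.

The chord tones of C dominant seventh sharp nine are C, E, G, Bb, D#.
So we need the interval from E up to D#.
From E to D# is 11 semitones, exactly the major seventh.

M7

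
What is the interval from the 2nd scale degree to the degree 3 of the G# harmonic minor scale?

G# harmonic minor: G# A# B C# D# E F##.
So we need the interval from A# up to B.
2 letter names make it a second; at 1 semitone (a half step narrower than major) the quality is minor.

minor 2nd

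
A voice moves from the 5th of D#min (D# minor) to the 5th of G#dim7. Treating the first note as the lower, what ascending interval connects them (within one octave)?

diminished fourth

The 5th of D#min (D# minor) is A#; the 5th of G#dim7 is D.
From A# to D: 4 semitones over a fourth = diminished.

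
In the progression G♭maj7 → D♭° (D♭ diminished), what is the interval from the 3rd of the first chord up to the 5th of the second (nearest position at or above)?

d7

G♭maj7 has B♭ as its 3rd, and D♭° (D♭ diminished) has A𝄫 as its 5th.
7 letter names make it a seventh; at 9 semitones (a whole step narrower than major) the quality is diminished.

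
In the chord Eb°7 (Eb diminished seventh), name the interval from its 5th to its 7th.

The chord tones of Eb°7 are Eb-Gb-Bbb-Dbb.
5th = Bbb; 7th = Dbb.
Bbb up to Dbb is 3 semitones, a half step narrower than a major third, so the interval is minor.

minor 3rd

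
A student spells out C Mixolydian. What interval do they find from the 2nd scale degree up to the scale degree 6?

C mixolydian: C D E F G A B♭.
The 2nd scale degree is D and the 6th degree is A.
D up to A spans 5 letter names and 7 semitones — a perfect fifth.

perfect fifth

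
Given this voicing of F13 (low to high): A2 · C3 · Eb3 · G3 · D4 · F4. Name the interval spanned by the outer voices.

m13

The outer voices are A2 and F4.
A up to F is 20 semitones, a half step narrower than a major thirteenth, so the interval is minor.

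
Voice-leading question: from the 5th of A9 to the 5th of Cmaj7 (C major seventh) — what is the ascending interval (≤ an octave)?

minor third

The 5th of A9 is E; the 5th of Cmaj7 (C major seventh) is G.
E up to G is 3 semitones, a half step narrower than a major third, so the interval is minor.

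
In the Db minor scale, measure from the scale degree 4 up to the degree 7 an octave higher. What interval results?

Db natural minor: Db Eb Fb Gb Ab Bbb Cb.
That puts Gb below Cb.
Gb up to Cb spans 11 letter names and 17 semitones — a perfect eleventh.

perfect 11th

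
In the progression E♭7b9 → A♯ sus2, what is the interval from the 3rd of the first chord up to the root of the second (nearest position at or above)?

The 3rd of E♭7b9 is G; the root of A♯ sus2 is A♯.
G up to A♯ is 3 semitones, a half step wider than a major second, so the interval is augmented.

augmented second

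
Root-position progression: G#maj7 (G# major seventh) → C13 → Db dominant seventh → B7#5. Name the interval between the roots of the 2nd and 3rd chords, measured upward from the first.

The roots are C and Db.
From C to Db: 1 semitone over a second = minor.

minor 2nd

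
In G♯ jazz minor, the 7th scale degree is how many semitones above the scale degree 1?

11

The scale is G♯ A♯ B C♯ D♯ E♯ F𝄪.
G♯ up to F𝄪 is a major seventh — 11 semitones.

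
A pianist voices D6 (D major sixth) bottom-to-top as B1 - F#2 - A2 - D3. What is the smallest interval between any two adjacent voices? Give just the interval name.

Adjacent intervals: B1→F#2 = perfect fifth; F#2→A2 = minor third; A2→D3 = perfect fourth.
The smallest is F#2 to A2, a minor third (3 semitones).

minor third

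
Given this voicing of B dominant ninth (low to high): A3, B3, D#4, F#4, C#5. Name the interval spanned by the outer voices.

The outer voices are A3 and C#5.
A up to C# spans 10 letter names and 16 semitones — a major tenth.

major 10th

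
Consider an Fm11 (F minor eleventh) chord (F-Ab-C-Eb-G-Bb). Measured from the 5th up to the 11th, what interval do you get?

So we need the interval from C up to Bb.
7 letter names make it a seventh; at 10 semitones (a half step narrower than major) the quality is minor.

minor seventh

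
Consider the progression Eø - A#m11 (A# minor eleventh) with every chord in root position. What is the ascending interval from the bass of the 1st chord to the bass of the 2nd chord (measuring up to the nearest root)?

A4

The roots are E and A#.
4 letter names make it a fourth; at 6 semitones (a half step wider than perfect) the quality is augmented.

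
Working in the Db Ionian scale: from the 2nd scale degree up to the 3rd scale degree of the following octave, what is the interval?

major ninth

Spelling the Db Ionian scale: Db Eb F Gb Ab Bb C.
The 2nd scale degree is Eb and the degree 3 (up an octave) is F.
Eb up to F spans 9 letter names and 14 semitones — a major ninth.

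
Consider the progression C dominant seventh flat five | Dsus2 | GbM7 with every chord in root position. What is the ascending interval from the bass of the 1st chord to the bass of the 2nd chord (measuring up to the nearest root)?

major second

The roots are C and D.
C up to D spans 2 letter names and 2 semitones — a major second.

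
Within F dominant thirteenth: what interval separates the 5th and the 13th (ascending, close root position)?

major ninth

F13 is spelled F-A-C-Eb-G-D.
So we need the interval from C up to D.
Counting 9 letters and 14 half steps from C gives a major ninth.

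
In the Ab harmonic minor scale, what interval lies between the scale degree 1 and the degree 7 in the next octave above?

Spelling the Ab harmonic minor scale: Ab Bb Cb Db Eb Fb G.
So we need the interval from Ab up to G.
From Ab to G is 23 semitones, exactly the major fourteenth.

major fourteenth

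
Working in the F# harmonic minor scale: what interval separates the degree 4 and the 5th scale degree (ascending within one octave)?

major second

Spelling the F# harmonic minor scale: F# G# A B C# D E#.
Degree 4 = B; degree 5 = C#.
B up to C# spans 2 letter names and 2 semitones — a major second.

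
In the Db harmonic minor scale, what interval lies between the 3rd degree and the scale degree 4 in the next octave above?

M9

Db harmonic minor: Db Eb Fb Gb Ab Bbb C.
That puts Fb below Gb.
Counting 9 letters and 14 half steps from Fb gives a major ninth.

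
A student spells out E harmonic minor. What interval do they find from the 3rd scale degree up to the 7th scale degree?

augmented fifth

The scale runs E F# G A B C D#.
3rd scale degree = G; 7th scale degree = D#.
From G to D#: 8 semitones over a fifth = augmented.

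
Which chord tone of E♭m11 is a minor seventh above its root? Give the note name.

Spelling the chord: E♭–G♭–B♭–D♭–F–A♭.
The root is E♭. A minor seventh above E♭ is D♭.
D♭ is the chord's 7th.

Db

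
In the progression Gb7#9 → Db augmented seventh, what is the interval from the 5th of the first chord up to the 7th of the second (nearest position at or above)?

Gb7#9 has Db as its 5th, and Db augmented seventh has Cb as its 7th.
From Db to Cb: 10 semitones over a seventh = minor.

minor seventh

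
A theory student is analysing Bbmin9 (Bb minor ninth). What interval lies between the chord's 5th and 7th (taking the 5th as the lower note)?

Bbmin9 (Bb minor ninth) is spelled Bb Db F Ab C.
So we need the interval from F up to Ab.
From F to Ab: 3 semitones over a third = minor.

minor third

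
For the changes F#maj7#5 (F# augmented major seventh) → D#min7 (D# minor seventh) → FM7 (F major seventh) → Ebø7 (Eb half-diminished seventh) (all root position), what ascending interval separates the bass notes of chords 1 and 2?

major sixth

The roots are F# and D#.
F# up to D# spans 6 letter names and 9 semitones — a major sixth.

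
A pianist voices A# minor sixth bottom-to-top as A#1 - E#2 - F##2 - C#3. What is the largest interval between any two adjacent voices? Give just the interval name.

P5

Adjacent intervals: A#1→E#2 = perfect fifth; E#2→F##2 = major second; F##2→C#3 = diminished fifth.
The largest is A#1 to E#2, a perfect fifth (7 semitones).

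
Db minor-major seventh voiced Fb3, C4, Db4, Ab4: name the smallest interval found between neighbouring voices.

Adjacent intervals: Fb3→C4 = augmented fifth; C4→Db4 = minor second; Db4→Ab4 = perfect fifth.
The smallest is C4 to Db4, a minor second (1 semitone).

m2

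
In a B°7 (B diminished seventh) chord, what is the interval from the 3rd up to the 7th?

d5

The chord tones of B°7 are B D F Ab.
The 3rd is D and the 7th is Ab.
5 letter names make it a fifth; at 6 semitones (a half step narrower than perfect) the quality is diminished.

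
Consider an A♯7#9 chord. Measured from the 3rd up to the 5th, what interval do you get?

A♯7#9: A♯, C𝄪, E♯, G♯, B𝄪.
So we need the interval from C𝄪 up to E♯.
3 letter names make it a third; at 3 semitones (a half step narrower than major) the quality is minor.

minor third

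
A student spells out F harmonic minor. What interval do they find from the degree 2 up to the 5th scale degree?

Spelling F harmonic minor: F G A♭ B♭ C D♭ E.
That puts G below C.
From G to C is 5 semitones, exactly the perfect fourth.

P4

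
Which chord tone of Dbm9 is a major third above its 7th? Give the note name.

Dbm9 (Db minor ninth) is spelled Db, Fb, Ab, Cb, Eb.
The 7th is Cb. A major third above Cb is Eb.
Eb is the chord's 9th.

Eb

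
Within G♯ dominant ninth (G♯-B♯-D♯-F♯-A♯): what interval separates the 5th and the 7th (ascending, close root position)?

5th = D♯; 7th = F♯.
From D♯ to F♯: 3 semitones over a third = minor.

minor third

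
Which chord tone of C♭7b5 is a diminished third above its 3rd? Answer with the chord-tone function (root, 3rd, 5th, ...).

5th

C♭7b5 (C♭ dominant seventh flat five): C♭ E♭ G𝄫 B𝄫.
The 3rd is E♭. A diminished third above E♭ is G𝄫.
G𝄫 is the chord's 5th.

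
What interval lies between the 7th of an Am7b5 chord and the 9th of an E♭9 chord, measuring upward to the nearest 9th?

Am7b5 has G as its 7th, and E♭9 has F as its 9th.
From G to F: 10 semitones over a seventh = minor.

minor seventh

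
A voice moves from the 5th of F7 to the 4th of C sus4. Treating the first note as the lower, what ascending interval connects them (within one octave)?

perfect fourth

F7 has C as its 5th, and C sus4 has F as its 4th.
C up to F spans 4 letter names and 5 semitones — a perfect fourth.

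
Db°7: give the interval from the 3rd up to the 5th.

The chord tones of Db°7 are Db-Fb-Abb-Cbb.
So we need the interval from Fb up to Abb.
3 letter names make it a third; at 3 semitones (a half step narrower than major) the quality is minor.

minor 3rd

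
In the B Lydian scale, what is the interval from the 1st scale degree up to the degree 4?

augmented 4th

Spelling the B Lydian scale: B C# D# E# F# G# A#.
The 1st scale degree is B and the 4th scale degree is E#.
4 letter names make it a fourth; at 6 semitones (a half step wider than perfect) the quality is augmented.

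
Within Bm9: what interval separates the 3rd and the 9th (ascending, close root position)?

Spelling the chord: B D F# A C#.
3rd = D; 9th = C#.
D up to C# spans 7 letter names and 11 semitones — a major seventh.

major seventh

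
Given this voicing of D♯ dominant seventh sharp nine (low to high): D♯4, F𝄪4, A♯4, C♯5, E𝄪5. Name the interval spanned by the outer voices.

augmented 9th

The outer voices are D♯4 and E𝄪5.
D♯ up to E𝄪 is 15 semitones, a half step wider than a major ninth, so the interval is augmented.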